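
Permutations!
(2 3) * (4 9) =[0, 1, 3, 2, 9, 5, 6, 7, 8, 4] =(2 3)(4 9)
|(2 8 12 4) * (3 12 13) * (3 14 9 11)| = |(2 8 13 14 9 11 3 12 4)| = 9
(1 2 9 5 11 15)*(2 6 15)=(1 6 15)(2 9 5 11)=[0, 6, 9, 3, 4, 11, 15, 7, 8, 5, 10, 2, 12, 13, 14, 1]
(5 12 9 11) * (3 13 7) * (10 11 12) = [0, 1, 2, 13, 4, 10, 6, 3, 8, 12, 11, 5, 9, 7] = (3 13 7)(5 10 11)(9 12)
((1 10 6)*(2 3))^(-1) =(1 6 10)(2 3)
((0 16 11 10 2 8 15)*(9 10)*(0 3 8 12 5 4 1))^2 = ((0 16 11 9 10 2 12 5 4 1)(3 8 15))^2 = (0 11 10 12 4)(1 16 9 2 5)(3 15 8)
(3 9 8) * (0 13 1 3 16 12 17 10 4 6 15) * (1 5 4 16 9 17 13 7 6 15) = (0 7 6 1 3 17 10 16 12 13 5 4 15)(8 9) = [7, 3, 2, 17, 15, 4, 1, 6, 9, 8, 16, 11, 13, 5, 14, 0, 12, 10]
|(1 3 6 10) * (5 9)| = |(1 3 6 10)(5 9)| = 4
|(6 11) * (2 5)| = 2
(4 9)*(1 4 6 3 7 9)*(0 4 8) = (0 4 1 8)(3 7 9 6) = [4, 8, 2, 7, 1, 5, 3, 9, 0, 6]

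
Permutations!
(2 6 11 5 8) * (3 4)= (2 6 11 5 8)(3 4)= [0, 1, 6, 4, 3, 8, 11, 7, 2, 9, 10, 5]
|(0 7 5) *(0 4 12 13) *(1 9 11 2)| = |(0 7 5 4 12 13)(1 9 11 2)| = 12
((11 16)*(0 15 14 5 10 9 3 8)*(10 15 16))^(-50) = (0 8 3 9 10 11 16)(5 15 14)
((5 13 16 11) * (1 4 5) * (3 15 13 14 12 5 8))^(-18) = (1 16 15 8)(3 4 11 13)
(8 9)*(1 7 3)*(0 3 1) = (0 3)(1 7)(8 9) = [3, 7, 2, 0, 4, 5, 6, 1, 9, 8]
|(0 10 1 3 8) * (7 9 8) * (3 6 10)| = 15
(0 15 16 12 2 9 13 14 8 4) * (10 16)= (0 15 10 16 12 2 9 13 14 8 4)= [15, 1, 9, 3, 0, 5, 6, 7, 4, 13, 16, 11, 2, 14, 8, 10, 12]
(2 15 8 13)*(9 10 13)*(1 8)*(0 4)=(0 4)(1 8 9 10 13 2 15)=[4, 8, 15, 3, 0, 5, 6, 7, 9, 10, 13, 11, 12, 2, 14, 1]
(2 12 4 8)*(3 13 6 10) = (2 12 4 8)(3 13 6 10) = [0, 1, 12, 13, 8, 5, 10, 7, 2, 9, 3, 11, 4, 6]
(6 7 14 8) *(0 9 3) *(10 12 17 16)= (0 9 3)(6 7 14 8)(10 12 17 16)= [9, 1, 2, 0, 4, 5, 7, 14, 6, 3, 12, 11, 17, 13, 8, 15, 10, 16]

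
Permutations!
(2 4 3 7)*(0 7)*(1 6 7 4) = (0 4 3)(1 6 7 2) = [4, 6, 1, 0, 3, 5, 7, 2]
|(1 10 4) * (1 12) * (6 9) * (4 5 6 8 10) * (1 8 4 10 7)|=9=|(1 10 5 6 9 4 12 8 7)|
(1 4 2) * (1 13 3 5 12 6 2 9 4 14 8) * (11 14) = [0, 11, 13, 5, 9, 12, 2, 7, 1, 4, 10, 14, 6, 3, 8] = (1 11 14 8)(2 13 3 5 12 6)(4 9)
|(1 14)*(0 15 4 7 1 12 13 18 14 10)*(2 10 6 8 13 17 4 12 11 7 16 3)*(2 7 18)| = 42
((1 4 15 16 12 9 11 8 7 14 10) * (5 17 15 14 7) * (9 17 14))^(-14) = (1 9 8 14)(4 11 5 10)(12 15)(16 17)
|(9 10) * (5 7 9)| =|(5 7 9 10)| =4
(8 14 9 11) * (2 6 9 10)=(2 6 9 11 8 14 10)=[0, 1, 6, 3, 4, 5, 9, 7, 14, 11, 2, 8, 12, 13, 10]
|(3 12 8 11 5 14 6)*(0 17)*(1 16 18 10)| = 28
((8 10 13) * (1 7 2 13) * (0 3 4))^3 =((0 3 4)(1 7 2 13 8 10))^3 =(1 13)(2 10)(7 8)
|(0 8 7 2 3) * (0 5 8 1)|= |(0 1)(2 3 5 8 7)|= 10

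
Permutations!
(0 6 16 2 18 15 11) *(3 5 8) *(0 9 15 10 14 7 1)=(0 6 16 2 18 10 14 7 1)(3 5 8)(9 15 11)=[6, 0, 18, 5, 4, 8, 16, 1, 3, 15, 14, 9, 12, 13, 7, 11, 2, 17, 10]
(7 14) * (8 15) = (7 14)(8 15) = [0, 1, 2, 3, 4, 5, 6, 14, 15, 9, 10, 11, 12, 13, 7, 8]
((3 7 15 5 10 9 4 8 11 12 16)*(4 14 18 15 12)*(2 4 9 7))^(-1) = (2 3 16 12 7 10 5 15 18 14 9 11 8 4)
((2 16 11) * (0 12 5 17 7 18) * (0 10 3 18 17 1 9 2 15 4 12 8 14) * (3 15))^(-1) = (0 14 8)(1 5 12 4 15 10 18 3 11 16 2 9)(7 17)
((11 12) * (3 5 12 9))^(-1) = (3 9 11 12 5)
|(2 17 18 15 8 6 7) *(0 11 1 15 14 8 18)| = |(0 11 1 15 18 14 8 6 7 2 17)| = 11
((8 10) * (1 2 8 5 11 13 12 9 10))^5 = ((1 2 8)(5 11 13 12 9 10))^5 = (1 8 2)(5 10 9 12 13 11)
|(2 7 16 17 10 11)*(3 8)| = |(2 7 16 17 10 11)(3 8)| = 6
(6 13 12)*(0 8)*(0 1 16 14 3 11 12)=(0 8 1 16 14 3 11 12 6 13)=[8, 16, 2, 11, 4, 5, 13, 7, 1, 9, 10, 12, 6, 0, 3, 15, 14]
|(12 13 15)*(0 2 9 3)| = |(0 2 9 3)(12 13 15)| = 12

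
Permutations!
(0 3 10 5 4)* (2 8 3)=[2, 1, 8, 10, 0, 4, 6, 7, 3, 9, 5]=(0 2 8 3 10 5 4)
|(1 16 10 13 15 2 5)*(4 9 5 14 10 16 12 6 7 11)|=|(16)(1 12 6 7 11 4 9 5)(2 14 10 13 15)|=40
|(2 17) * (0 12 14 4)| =|(0 12 14 4)(2 17)| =4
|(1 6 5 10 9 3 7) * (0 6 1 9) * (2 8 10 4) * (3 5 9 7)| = 8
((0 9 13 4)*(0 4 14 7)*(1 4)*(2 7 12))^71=(0 9 13 14 12 2 7)(1 4)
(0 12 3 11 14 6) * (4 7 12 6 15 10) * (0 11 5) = (0 6 11 14 15 10 4 7 12 3 5) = [6, 1, 2, 5, 7, 0, 11, 12, 8, 9, 4, 14, 3, 13, 15, 10]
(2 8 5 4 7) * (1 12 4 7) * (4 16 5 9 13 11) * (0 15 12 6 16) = (0 15 12)(1 6 16 5 7 2 8 9 13 11 4) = [15, 6, 8, 3, 1, 7, 16, 2, 9, 13, 10, 4, 0, 11, 14, 12, 5]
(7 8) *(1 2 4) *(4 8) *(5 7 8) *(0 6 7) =[6, 2, 5, 3, 1, 0, 7, 4, 8] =(8)(0 6 7 4 1 2 5)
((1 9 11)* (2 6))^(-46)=((1 9 11)(2 6))^(-46)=(1 11 9)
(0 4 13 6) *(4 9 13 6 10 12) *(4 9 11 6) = (0 11 6)(9 13 10 12) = [11, 1, 2, 3, 4, 5, 0, 7, 8, 13, 12, 6, 9, 10]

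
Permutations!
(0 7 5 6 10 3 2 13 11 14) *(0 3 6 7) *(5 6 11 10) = [0, 1, 13, 2, 4, 7, 5, 6, 8, 9, 11, 14, 12, 10, 3] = (2 13 10 11 14 3)(5 7 6)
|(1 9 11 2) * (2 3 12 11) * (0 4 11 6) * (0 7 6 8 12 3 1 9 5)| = 10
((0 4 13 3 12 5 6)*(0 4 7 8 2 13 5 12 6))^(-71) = ((0 7 8 2 13 3 6 4 5))^(-71) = (0 7 8 2 13 3 6 4 5)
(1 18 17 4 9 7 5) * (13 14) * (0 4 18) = (0 4 9 7 5 1)(13 14)(17 18) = [4, 0, 2, 3, 9, 1, 6, 5, 8, 7, 10, 11, 12, 14, 13, 15, 16, 18, 17]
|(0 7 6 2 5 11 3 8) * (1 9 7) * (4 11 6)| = |(0 1 9 7 4 11 3 8)(2 5 6)| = 24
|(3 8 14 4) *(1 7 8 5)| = 7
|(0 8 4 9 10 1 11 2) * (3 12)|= 8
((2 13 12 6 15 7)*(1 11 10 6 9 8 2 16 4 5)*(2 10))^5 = (1 9 7 11 8 16 2 10 4 13 6 5 12 15)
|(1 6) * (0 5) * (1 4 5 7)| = 6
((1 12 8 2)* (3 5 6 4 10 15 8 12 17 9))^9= ((1 17 9 3 5 6 4 10 15 8 2))^9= (1 8 10 6 3 17 2 15 4 5 9)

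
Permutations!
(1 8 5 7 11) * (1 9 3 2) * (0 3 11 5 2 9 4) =(0 3 9 11 4)(1 8 2)(5 7) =[3, 8, 1, 9, 0, 7, 6, 5, 2, 11, 10, 4]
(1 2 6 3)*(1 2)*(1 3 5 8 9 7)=(1 3 2 6 5 8 9 7)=[0, 3, 6, 2, 4, 8, 5, 1, 9, 7]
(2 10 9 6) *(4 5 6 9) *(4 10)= (10)(2 4 5 6)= [0, 1, 4, 3, 5, 6, 2, 7, 8, 9, 10]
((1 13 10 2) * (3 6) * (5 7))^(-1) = ((1 13 10 2)(3 6)(5 7))^(-1) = (1 2 10 13)(3 6)(5 7)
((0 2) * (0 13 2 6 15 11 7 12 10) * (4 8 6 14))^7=(0 7 6 14 12 15 4 10 11 8)(2 13)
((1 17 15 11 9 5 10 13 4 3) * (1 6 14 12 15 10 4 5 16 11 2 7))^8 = (1 14 13 2 3 17 12 5 7 6 10 15 4)(9 11 16)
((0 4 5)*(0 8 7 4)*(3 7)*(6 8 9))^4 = (3 9 7 6 4 8 5)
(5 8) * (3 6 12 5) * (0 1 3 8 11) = (0 1 3 6 12 5 11) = [1, 3, 2, 6, 4, 11, 12, 7, 8, 9, 10, 0, 5]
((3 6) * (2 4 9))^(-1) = ((2 4 9)(3 6))^(-1) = (2 9 4)(3 6)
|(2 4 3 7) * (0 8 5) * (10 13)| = |(0 8 5)(2 4 3 7)(10 13)| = 12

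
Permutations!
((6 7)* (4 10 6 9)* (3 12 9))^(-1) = ((3 12 9 4 10 6 7))^(-1) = (3 7 6 10 4 9 12)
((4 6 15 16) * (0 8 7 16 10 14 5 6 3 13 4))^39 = ((0 8 7 16)(3 13 4)(5 6 15 10 14))^39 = (0 16 7 8)(5 14 10 15 6)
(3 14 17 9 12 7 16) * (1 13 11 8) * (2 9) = [0, 13, 9, 14, 4, 5, 6, 16, 1, 12, 10, 8, 7, 11, 17, 15, 3, 2] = (1 13 11 8)(2 9 12 7 16 3 14 17)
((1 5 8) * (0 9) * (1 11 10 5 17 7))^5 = (0 9)(1 7 17)(5 8 11 10)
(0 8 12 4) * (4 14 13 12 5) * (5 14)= [8, 1, 2, 3, 0, 4, 6, 7, 14, 9, 10, 11, 5, 12, 13]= (0 8 14 13 12 5 4)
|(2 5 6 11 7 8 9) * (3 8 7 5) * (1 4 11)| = |(1 4 11 5 6)(2 3 8 9)| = 20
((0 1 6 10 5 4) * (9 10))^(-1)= (0 4 5 10 9 6 1)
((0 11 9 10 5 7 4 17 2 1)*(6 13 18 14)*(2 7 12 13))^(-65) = ((0 11 9 10 5 12 13 18 14 6 2 1)(4 17 7))^(-65) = (0 18 9 6 5 1 13 11 14 10 2 12)(4 17 7)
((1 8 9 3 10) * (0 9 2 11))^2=((0 9 3 10 1 8 2 11))^2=(0 3 1 2)(8 11 9 10)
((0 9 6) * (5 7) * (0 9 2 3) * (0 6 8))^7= (0 2 3 6 9 8)(5 7)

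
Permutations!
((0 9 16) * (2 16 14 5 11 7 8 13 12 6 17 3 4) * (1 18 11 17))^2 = ((0 9 14 5 17 3 4 2 16)(1 18 11 7 8 13 12 6))^2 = (0 14 17 4 16 9 5 3 2)(1 11 8 12)(6 18 7 13)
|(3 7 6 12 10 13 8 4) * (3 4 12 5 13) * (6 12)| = |(3 7 12 10)(5 13 8 6)| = 4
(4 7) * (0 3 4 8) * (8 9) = (0 3 4 7 9 8) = [3, 1, 2, 4, 7, 5, 6, 9, 0, 8]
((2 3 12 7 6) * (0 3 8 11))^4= (0 6)(2 3)(7 11)(8 12)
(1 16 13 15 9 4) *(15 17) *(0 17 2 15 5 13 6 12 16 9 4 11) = (0 17 5 13 2 15 4 1 9 11)(6 12 16) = [17, 9, 15, 3, 1, 13, 12, 7, 8, 11, 10, 0, 16, 2, 14, 4, 6, 5]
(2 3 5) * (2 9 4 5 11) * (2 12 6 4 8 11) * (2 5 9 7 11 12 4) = [0, 1, 3, 5, 9, 7, 2, 11, 12, 8, 10, 4, 6] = (2 3 5 7 11 4 9 8 12 6)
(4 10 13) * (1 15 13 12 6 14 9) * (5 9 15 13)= (1 13 4 10 12 6 14 15 5 9)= [0, 13, 2, 3, 10, 9, 14, 7, 8, 1, 12, 11, 6, 4, 15, 5]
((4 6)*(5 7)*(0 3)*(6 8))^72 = (8)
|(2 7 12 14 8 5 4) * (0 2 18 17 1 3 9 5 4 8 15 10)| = 56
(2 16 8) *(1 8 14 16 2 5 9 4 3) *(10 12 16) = (1 8 5 9 4 3)(10 12 16 14) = [0, 8, 2, 1, 3, 9, 6, 7, 5, 4, 12, 11, 16, 13, 10, 15, 14]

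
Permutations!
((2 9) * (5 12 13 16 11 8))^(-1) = (2 9)(5 8 11 16 13 12)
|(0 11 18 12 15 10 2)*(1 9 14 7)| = 28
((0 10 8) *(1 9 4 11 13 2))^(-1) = ((0 10 8)(1 9 4 11 13 2))^(-1) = (0 8 10)(1 2 13 11 4 9)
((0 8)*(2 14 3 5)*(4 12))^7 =((0 8)(2 14 3 5)(4 12))^7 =(0 8)(2 5 3 14)(4 12)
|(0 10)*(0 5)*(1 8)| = 6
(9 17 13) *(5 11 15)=[0, 1, 2, 3, 4, 11, 6, 7, 8, 17, 10, 15, 12, 9, 14, 5, 16, 13]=(5 11 15)(9 17 13)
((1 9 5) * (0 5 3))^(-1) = (0 3 9 1 5)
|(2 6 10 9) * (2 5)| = |(2 6 10 9 5)| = 5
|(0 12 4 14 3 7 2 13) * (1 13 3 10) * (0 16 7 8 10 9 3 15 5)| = 15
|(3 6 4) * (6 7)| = 4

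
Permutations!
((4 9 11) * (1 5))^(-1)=((1 5)(4 9 11))^(-1)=(1 5)(4 11 9)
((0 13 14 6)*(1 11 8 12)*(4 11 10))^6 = (0 14)(6 13)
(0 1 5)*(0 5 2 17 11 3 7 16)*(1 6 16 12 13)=(0 6 16)(1 2 17 11 3 7 12 13)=[6, 2, 17, 7, 4, 5, 16, 12, 8, 9, 10, 3, 13, 1, 14, 15, 0, 11]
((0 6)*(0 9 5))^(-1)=(0 5 9 6)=((0 6 9 5))^(-1)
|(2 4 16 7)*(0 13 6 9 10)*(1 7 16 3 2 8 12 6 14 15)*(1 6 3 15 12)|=|(16)(0 13 14 12 3 2 4 15 6 9 10)(1 7 8)|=33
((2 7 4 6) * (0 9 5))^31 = (0 9 5)(2 6 4 7)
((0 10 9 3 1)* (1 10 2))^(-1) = (0 1 2)(3 9 10)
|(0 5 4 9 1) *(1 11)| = 6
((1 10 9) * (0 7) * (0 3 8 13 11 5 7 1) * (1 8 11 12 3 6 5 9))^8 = (0 8 13 12 3 11 9)(5 6 7)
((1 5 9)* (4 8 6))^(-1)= (1 9 5)(4 6 8)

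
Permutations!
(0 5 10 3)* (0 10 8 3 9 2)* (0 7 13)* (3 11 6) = (0 5 8 11 6 3 10 9 2 7 13) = [5, 1, 7, 10, 4, 8, 3, 13, 11, 2, 9, 6, 12, 0]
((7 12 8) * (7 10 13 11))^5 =((7 12 8 10 13 11))^5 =(7 11 13 10 8 12)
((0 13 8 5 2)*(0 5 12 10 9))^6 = ((0 13 8 12 10 9)(2 5))^6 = (13)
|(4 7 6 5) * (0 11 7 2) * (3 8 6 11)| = |(0 3 8 6 5 4 2)(7 11)| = 14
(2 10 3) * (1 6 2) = [0, 6, 10, 1, 4, 5, 2, 7, 8, 9, 3] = (1 6 2 10 3)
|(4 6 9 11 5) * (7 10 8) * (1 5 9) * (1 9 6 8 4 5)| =|(4 8 7 10)(6 9 11)| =12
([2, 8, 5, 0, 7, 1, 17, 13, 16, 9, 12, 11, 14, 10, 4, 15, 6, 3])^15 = (0 6 1)(2 17 8)(3 16 5)(4 10)(7 12)(13 14)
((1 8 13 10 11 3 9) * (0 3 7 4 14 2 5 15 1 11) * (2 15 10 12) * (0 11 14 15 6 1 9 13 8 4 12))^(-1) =((0 3 13)(1 4 15 9 14 6)(2 5 10 11 7 12))^(-1) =(0 13 3)(1 6 14 9 15 4)(2 12 7 11 10 5)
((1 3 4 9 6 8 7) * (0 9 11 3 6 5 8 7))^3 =(11)(0 8 5 9)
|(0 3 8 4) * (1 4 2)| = 6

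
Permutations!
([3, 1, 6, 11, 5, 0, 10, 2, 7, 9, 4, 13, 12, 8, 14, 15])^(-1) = [5, 1, 7, 0, 10, 4, 2, 8, 13, 9, 6, 3, 12, 11, 14, 15]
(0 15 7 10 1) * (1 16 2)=(0 15 7 10 16 2 1)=[15, 0, 1, 3, 4, 5, 6, 10, 8, 9, 16, 11, 12, 13, 14, 7, 2]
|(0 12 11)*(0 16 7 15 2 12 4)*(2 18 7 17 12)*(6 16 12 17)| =|(0 4)(6 16)(7 15 18)(11 12)| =6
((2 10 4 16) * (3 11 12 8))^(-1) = (2 16 4 10)(3 8 12 11)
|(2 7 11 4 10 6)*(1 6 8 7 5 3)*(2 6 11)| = 9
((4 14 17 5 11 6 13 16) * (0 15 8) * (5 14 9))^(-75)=(4 5 6 16 9 11 13)(14 17)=((0 15 8)(4 9 5 11 6 13 16)(14 17))^(-75)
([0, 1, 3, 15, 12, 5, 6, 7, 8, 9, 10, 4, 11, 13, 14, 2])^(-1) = [0, 1, 15, 2, 11, 5, 6, 7, 8, 9, 10, 12, 4, 13, 14, 3]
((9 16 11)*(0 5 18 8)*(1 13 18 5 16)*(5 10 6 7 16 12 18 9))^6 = ((0 12 18 8)(1 13 9)(5 10 6 7 16 11))^6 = (0 18)(8 12)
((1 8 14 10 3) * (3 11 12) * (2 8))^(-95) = (1 2 8 14 10 11 12 3)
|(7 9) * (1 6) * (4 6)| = 6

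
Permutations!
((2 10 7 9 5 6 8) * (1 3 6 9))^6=(1 7 10 2 8 6 3)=((1 3 6 8 2 10 7)(5 9))^6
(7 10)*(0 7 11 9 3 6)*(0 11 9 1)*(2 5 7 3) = (0 3 6 11 1)(2 5 7 10 9) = [3, 0, 5, 6, 4, 7, 11, 10, 8, 2, 9, 1]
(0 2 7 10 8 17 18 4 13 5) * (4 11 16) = (0 2 7 10 8 17 18 11 16 4 13 5) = [2, 1, 7, 3, 13, 0, 6, 10, 17, 9, 8, 16, 12, 5, 14, 15, 4, 18, 11]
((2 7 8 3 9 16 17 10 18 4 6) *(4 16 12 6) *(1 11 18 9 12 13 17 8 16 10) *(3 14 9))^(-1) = (1 17 13 9 14 8 16 7 2 6 12 3 10 18 11)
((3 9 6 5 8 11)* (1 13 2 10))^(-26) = (1 2)(3 8 6)(5 9 11)(10 13)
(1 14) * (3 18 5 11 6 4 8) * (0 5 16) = (0 5 11 6 4 8 3 18 16)(1 14) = [5, 14, 2, 18, 8, 11, 4, 7, 3, 9, 10, 6, 12, 13, 1, 15, 0, 17, 16]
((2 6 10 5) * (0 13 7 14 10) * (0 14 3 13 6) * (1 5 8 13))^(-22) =((0 6 14 10 8 13 7 3 1 5 2))^(-22) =(14)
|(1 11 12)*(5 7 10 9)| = 12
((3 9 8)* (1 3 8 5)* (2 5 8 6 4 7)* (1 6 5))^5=(1 6 3 4 9 7 8 2 5)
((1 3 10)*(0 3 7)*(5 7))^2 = ((0 3 10 1 5 7))^2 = (0 10 5)(1 7 3)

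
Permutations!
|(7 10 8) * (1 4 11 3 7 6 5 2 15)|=|(1 4 11 3 7 10 8 6 5 2 15)|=11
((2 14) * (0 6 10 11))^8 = ((0 6 10 11)(2 14))^8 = (14)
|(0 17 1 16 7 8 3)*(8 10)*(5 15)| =8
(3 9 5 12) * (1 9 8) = (1 9 5 12 3 8) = [0, 9, 2, 8, 4, 12, 6, 7, 1, 5, 10, 11, 3]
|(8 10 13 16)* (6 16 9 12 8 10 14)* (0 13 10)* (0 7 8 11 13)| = |(6 16 7 8 14)(9 12 11 13)| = 20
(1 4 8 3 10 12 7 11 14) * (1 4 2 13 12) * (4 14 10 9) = [0, 2, 13, 9, 8, 5, 6, 11, 3, 4, 1, 10, 7, 12, 14] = (14)(1 2 13 12 7 11 10)(3 9 4 8)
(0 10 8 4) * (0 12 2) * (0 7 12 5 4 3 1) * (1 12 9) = (0 10 8 3 12 2 7 9 1)(4 5) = [10, 0, 7, 12, 5, 4, 6, 9, 3, 1, 8, 11, 2]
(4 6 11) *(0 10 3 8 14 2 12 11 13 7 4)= (0 10 3 8 14 2 12 11)(4 6 13 7)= [10, 1, 12, 8, 6, 5, 13, 4, 14, 9, 3, 0, 11, 7, 2]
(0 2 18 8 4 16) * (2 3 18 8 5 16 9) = (0 3 18 5 16)(2 8 4 9) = [3, 1, 8, 18, 9, 16, 6, 7, 4, 2, 10, 11, 12, 13, 14, 15, 0, 17, 5]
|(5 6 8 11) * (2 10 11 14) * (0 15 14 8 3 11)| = 20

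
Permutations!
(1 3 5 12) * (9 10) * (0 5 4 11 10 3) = [5, 0, 2, 4, 11, 12, 6, 7, 8, 3, 9, 10, 1] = (0 5 12 1)(3 4 11 10 9)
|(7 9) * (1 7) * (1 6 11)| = 5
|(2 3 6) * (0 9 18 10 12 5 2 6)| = 8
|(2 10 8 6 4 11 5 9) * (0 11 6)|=|(0 11 5 9 2 10 8)(4 6)|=14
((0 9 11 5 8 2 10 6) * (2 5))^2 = ((0 9 11 2 10 6)(5 8))^2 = (0 11 10)(2 6 9)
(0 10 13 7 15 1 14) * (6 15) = [10, 14, 2, 3, 4, 5, 15, 6, 8, 9, 13, 11, 12, 7, 0, 1] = (0 10 13 7 6 15 1 14)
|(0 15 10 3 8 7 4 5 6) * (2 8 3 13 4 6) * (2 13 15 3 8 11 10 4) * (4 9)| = |(0 3 8 7 6)(2 11 10 15 9 4 5 13)| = 40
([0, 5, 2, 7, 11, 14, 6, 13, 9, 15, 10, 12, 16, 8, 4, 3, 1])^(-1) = (1 16 12 11 4 14 5)(3 15 9 8 13 7)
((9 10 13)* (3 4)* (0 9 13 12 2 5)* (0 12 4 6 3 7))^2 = ((13)(0 9 10 4 7)(2 5 12)(3 6))^2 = (13)(0 10 7 9 4)(2 12 5)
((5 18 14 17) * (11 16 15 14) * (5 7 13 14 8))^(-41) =((5 18 11 16 15 8)(7 13 14 17))^(-41) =(5 18 11 16 15 8)(7 17 14 13)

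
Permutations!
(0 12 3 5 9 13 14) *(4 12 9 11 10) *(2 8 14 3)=(0 9 13 3 5 11 10 4 12 2 8 14)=[9, 1, 8, 5, 12, 11, 6, 7, 14, 13, 4, 10, 2, 3, 0]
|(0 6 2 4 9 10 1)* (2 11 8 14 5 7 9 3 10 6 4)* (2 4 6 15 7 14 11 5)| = |(0 6 5 14 2 4 3 10 1)(7 9 15)(8 11)| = 18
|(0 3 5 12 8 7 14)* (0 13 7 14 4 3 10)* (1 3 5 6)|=42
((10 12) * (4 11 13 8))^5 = (4 11 13 8)(10 12)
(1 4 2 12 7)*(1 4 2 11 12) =(1 2)(4 11 12 7) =[0, 2, 1, 3, 11, 5, 6, 4, 8, 9, 10, 12, 7]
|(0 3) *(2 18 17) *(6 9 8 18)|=|(0 3)(2 6 9 8 18 17)|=6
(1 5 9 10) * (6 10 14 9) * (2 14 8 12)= (1 5 6 10)(2 14 9 8 12)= [0, 5, 14, 3, 4, 6, 10, 7, 12, 8, 1, 11, 2, 13, 9]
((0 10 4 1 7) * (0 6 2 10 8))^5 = (0 8)(1 4 10 2 6 7)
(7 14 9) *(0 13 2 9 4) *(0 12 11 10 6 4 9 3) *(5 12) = (0 13 2 3)(4 5 12 11 10 6)(7 14 9) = [13, 1, 3, 0, 5, 12, 4, 14, 8, 7, 6, 10, 11, 2, 9]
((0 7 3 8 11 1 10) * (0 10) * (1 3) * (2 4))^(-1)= (0 1 7)(2 4)(3 11 8)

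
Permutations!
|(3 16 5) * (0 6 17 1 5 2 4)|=|(0 6 17 1 5 3 16 2 4)|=9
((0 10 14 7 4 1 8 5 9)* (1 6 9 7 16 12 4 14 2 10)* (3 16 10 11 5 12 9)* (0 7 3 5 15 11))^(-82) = ((0 1 8 12 4 6 5 3 16 9 7 14 10 2)(11 15))^(-82) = (0 8 4 5 16 7 10)(1 12 6 3 9 14 2)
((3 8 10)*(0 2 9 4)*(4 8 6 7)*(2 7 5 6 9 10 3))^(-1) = ((0 7 4)(2 10)(3 9 8)(5 6))^(-1) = (0 4 7)(2 10)(3 8 9)(5 6)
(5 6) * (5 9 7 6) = (6 9 7) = [0, 1, 2, 3, 4, 5, 9, 6, 8, 7]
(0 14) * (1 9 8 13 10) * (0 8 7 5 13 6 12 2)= (0 14 8 6 12 2)(1 9 7 5 13 10)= [14, 9, 0, 3, 4, 13, 12, 5, 6, 7, 1, 11, 2, 10, 8]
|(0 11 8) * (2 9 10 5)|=12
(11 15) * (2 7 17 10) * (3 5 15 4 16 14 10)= (2 7 17 3 5 15 11 4 16 14 10)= [0, 1, 7, 5, 16, 15, 6, 17, 8, 9, 2, 4, 12, 13, 10, 11, 14, 3]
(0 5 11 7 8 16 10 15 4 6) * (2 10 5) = (0 2 10 15 4 6)(5 11 7 8 16) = [2, 1, 10, 3, 6, 11, 0, 8, 16, 9, 15, 7, 12, 13, 14, 4, 5]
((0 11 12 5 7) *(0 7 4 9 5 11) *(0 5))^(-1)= ((0 5 4 9)(11 12))^(-1)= (0 9 4 5)(11 12)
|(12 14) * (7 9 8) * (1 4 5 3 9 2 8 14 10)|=|(1 4 5 3 9 14 12 10)(2 8 7)|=24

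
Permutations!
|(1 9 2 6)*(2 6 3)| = |(1 9 6)(2 3)| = 6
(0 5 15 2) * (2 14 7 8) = (0 5 15 14 7 8 2) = [5, 1, 0, 3, 4, 15, 6, 8, 2, 9, 10, 11, 12, 13, 7, 14]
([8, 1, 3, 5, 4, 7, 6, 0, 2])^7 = [8, 1, 3, 5, 4, 7, 6, 0, 2]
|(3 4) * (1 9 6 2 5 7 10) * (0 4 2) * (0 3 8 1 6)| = 30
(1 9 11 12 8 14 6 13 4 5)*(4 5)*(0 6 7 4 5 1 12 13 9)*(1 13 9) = [6, 0, 2, 3, 5, 12, 1, 4, 14, 11, 10, 9, 8, 13, 7] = (0 6 1)(4 5 12 8 14 7)(9 11)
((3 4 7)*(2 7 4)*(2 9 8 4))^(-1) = (2 4 8 9 3 7)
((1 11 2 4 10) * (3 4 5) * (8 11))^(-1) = ((1 8 11 2 5 3 4 10))^(-1) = (1 10 4 3 5 2 11 8)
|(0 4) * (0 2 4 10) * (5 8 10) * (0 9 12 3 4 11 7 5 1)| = |(0 1)(2 11 7 5 8 10 9 12 3 4)| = 10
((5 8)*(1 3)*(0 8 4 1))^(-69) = (0 4)(1 8)(3 5)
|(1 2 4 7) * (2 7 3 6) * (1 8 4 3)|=12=|(1 7 8 4)(2 3 6)|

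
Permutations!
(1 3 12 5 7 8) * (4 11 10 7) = (1 3 12 5 4 11 10 7 8) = [0, 3, 2, 12, 11, 4, 6, 8, 1, 9, 7, 10, 5]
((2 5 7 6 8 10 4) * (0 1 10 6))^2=((0 1 10 4 2 5 7)(6 8))^2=(0 10 2 7 1 4 5)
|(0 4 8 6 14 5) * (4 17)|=7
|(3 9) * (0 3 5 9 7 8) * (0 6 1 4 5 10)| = |(0 3 7 8 6 1 4 5 9 10)| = 10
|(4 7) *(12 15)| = |(4 7)(12 15)| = 2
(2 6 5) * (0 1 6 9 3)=(0 1 6 5 2 9 3)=[1, 6, 9, 0, 4, 2, 5, 7, 8, 3]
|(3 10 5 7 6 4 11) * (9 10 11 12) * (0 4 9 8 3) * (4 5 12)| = 10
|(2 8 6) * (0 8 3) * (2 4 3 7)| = |(0 8 6 4 3)(2 7)| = 10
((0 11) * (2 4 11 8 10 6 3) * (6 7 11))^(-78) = (0 10 11 8 7)(2 6)(3 4)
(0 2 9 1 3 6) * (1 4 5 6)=[2, 3, 9, 1, 5, 6, 0, 7, 8, 4]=(0 2 9 4 5 6)(1 3)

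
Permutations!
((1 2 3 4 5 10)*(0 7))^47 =(0 7)(1 10 5 4 3 2)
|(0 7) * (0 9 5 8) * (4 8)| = |(0 7 9 5 4 8)| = 6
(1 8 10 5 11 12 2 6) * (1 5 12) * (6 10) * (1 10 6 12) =(1 8 12 2 6 5 11 10) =[0, 8, 6, 3, 4, 11, 5, 7, 12, 9, 1, 10, 2]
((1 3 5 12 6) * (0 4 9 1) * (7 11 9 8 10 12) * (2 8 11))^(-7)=((0 4 11 9 1 3 5 7 2 8 10 12 6))^(-7)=(0 5 6 3 12 1 10 9 8 11 2 4 7)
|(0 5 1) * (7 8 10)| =|(0 5 1)(7 8 10)| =3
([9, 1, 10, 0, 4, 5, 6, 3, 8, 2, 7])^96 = (10)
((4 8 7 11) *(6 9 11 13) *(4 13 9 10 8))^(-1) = ((6 10 8 7 9 11 13))^(-1) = (6 13 11 9 7 8 10)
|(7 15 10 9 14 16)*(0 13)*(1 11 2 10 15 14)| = 30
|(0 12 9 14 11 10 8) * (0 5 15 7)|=|(0 12 9 14 11 10 8 5 15 7)|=10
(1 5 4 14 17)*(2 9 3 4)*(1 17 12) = (17)(1 5 2 9 3 4 14 12) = [0, 5, 9, 4, 14, 2, 6, 7, 8, 3, 10, 11, 1, 13, 12, 15, 16, 17]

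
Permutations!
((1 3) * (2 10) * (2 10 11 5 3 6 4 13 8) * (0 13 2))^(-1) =(0 8 13)(1 3 5 11 2 4 6)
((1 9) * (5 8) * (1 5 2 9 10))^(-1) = ((1 10)(2 9 5 8))^(-1) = (1 10)(2 8 5 9)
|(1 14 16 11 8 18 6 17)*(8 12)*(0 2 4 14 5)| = 13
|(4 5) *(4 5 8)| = 2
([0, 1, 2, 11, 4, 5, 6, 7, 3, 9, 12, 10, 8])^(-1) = [0, 1, 2, 8, 4, 5, 6, 7, 12, 9, 11, 3, 10]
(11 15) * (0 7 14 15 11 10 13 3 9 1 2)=(0 7 14 15 10 13 3 9 1 2)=[7, 2, 0, 9, 4, 5, 6, 14, 8, 1, 13, 11, 12, 3, 15, 10]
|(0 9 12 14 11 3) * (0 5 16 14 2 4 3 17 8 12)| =10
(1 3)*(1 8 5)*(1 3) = (3 8 5) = [0, 1, 2, 8, 4, 3, 6, 7, 5]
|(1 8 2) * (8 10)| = 4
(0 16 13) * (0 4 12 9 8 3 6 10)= (0 16 13 4 12 9 8 3 6 10)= [16, 1, 2, 6, 12, 5, 10, 7, 3, 8, 0, 11, 9, 4, 14, 15, 13]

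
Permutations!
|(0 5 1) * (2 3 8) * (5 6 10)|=15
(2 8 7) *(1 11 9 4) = (1 11 9 4)(2 8 7) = [0, 11, 8, 3, 1, 5, 6, 2, 7, 4, 10, 9]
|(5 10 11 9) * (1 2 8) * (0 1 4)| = 20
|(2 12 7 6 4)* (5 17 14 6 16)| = |(2 12 7 16 5 17 14 6 4)| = 9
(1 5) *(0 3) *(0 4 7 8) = (0 3 4 7 8)(1 5) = [3, 5, 2, 4, 7, 1, 6, 8, 0]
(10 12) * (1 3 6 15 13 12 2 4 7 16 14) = [0, 3, 4, 6, 7, 5, 15, 16, 8, 9, 2, 11, 10, 12, 1, 13, 14] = (1 3 6 15 13 12 10 2 4 7 16 14)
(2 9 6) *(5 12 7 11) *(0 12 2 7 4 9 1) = (0 12 4 9 6 7 11 5 2 1) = [12, 0, 1, 3, 9, 2, 7, 11, 8, 6, 10, 5, 4]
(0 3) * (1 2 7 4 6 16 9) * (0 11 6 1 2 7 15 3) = [0, 7, 15, 11, 1, 5, 16, 4, 8, 2, 10, 6, 12, 13, 14, 3, 9] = (1 7 4)(2 15 3 11 6 16 9)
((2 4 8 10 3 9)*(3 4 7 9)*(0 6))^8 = (2 9 7)(4 10 8)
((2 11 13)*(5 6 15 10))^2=(2 13 11)(5 15)(6 10)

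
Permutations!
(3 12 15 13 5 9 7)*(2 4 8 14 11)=(2 4 8 14 11)(3 12 15 13 5 9 7)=[0, 1, 4, 12, 8, 9, 6, 3, 14, 7, 10, 2, 15, 5, 11, 13]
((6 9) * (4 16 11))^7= ((4 16 11)(6 9))^7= (4 16 11)(6 9)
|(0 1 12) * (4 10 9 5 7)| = 15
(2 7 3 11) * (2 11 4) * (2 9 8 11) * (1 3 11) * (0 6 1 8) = (0 6 1 3 4 9)(2 7 11) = [6, 3, 7, 4, 9, 5, 1, 11, 8, 0, 10, 2]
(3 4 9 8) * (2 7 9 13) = [0, 1, 7, 4, 13, 5, 6, 9, 3, 8, 10, 11, 12, 2] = (2 7 9 8 3 4 13)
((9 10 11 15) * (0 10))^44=((0 10 11 15 9))^44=(0 9 15 11 10)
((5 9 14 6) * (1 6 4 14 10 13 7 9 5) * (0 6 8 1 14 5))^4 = ((0 6 14 4 5)(1 8)(7 9 10 13))^4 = (0 5 4 14 6)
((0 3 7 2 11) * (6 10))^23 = (0 2 3 11 7)(6 10)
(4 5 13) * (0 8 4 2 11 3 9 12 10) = (0 8 4 5 13 2 11 3 9 12 10) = [8, 1, 11, 9, 5, 13, 6, 7, 4, 12, 0, 3, 10, 2]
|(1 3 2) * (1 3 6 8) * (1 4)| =|(1 6 8 4)(2 3)| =4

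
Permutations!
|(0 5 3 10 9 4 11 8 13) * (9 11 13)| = 9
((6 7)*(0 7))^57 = ((0 7 6))^57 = (7)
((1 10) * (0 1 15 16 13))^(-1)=(0 13 16 15 10 1)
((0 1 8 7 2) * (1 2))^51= (8)(0 2)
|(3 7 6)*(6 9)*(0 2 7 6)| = |(0 2 7 9)(3 6)| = 4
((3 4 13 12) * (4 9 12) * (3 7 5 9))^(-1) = (4 13)(5 7 12 9)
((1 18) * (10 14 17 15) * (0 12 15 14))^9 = (0 12 15 10)(1 18)(14 17)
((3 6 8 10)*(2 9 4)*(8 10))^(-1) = (2 4 9)(3 10 6)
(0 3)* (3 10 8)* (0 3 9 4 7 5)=(0 10 8 9 4 7 5)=[10, 1, 2, 3, 7, 0, 6, 5, 9, 4, 8]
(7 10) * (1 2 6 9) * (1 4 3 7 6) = (1 2)(3 7 10 6 9 4) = [0, 2, 1, 7, 3, 5, 9, 10, 8, 4, 6]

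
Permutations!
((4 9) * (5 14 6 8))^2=(5 6)(8 14)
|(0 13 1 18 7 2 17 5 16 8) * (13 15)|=|(0 15 13 1 18 7 2 17 5 16 8)|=11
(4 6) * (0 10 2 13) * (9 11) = [10, 1, 13, 3, 6, 5, 4, 7, 8, 11, 2, 9, 12, 0] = (0 10 2 13)(4 6)(9 11)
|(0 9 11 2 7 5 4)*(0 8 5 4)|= 8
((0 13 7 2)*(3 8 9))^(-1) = ((0 13 7 2)(3 8 9))^(-1) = (0 2 7 13)(3 9 8)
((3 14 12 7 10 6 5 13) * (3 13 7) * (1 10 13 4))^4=(1 7 10 13 6 4 5)(3 14 12)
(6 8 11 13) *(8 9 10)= [0, 1, 2, 3, 4, 5, 9, 7, 11, 10, 8, 13, 12, 6]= (6 9 10 8 11 13)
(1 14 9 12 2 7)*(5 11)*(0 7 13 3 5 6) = (0 7 1 14 9 12 2 13 3 5 11 6) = [7, 14, 13, 5, 4, 11, 0, 1, 8, 12, 10, 6, 2, 3, 9]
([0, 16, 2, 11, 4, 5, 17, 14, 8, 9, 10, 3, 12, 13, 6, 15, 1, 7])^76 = [0, 1, 2, 3, 4, 5, 6, 7, 8, 9, 10, 11, 12, 13, 14, 15, 16, 17]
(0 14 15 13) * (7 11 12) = [14, 1, 2, 3, 4, 5, 6, 11, 8, 9, 10, 12, 7, 0, 15, 13] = (0 14 15 13)(7 11 12)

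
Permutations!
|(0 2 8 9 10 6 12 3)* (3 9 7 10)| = 9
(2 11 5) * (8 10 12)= (2 11 5)(8 10 12)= [0, 1, 11, 3, 4, 2, 6, 7, 10, 9, 12, 5, 8]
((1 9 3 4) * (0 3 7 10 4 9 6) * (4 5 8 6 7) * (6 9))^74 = (0 6 3)(1 8 7 9 10 4 5)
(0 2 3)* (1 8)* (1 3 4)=(0 2 4 1 8 3)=[2, 8, 4, 0, 1, 5, 6, 7, 3]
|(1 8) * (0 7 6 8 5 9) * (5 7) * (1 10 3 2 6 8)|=|(0 5 9)(1 7 8 10 3 2 6)|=21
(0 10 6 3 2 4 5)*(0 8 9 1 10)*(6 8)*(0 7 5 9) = (0 7 5 6 3 2 4 9 1 10 8) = [7, 10, 4, 2, 9, 6, 3, 5, 0, 1, 8]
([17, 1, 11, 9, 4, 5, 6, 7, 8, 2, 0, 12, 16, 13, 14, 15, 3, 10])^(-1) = [10, 1, 9, 16, 4, 5, 6, 7, 8, 3, 17, 2, 11, 13, 14, 15, 12, 0]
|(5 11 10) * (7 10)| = 4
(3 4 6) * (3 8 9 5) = (3 4 6 8 9 5) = [0, 1, 2, 4, 6, 3, 8, 7, 9, 5]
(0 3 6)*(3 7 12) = (0 7 12 3 6) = [7, 1, 2, 6, 4, 5, 0, 12, 8, 9, 10, 11, 3]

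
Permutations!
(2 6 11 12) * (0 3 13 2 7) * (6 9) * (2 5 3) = [2, 1, 9, 13, 4, 3, 11, 0, 8, 6, 10, 12, 7, 5] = (0 2 9 6 11 12 7)(3 13 5)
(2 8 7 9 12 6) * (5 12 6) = (2 8 7 9 6)(5 12) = [0, 1, 8, 3, 4, 12, 2, 9, 7, 6, 10, 11, 5]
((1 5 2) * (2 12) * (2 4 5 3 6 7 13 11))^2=((1 3 6 7 13 11 2)(4 5 12))^2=(1 6 13 2 3 7 11)(4 12 5)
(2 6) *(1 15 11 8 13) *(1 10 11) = [0, 15, 6, 3, 4, 5, 2, 7, 13, 9, 11, 8, 12, 10, 14, 1] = (1 15)(2 6)(8 13 10 11)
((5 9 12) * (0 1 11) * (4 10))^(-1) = ((0 1 11)(4 10)(5 9 12))^(-1) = (0 11 1)(4 10)(5 12 9)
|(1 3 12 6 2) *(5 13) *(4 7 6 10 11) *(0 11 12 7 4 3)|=|(0 11 3 7 6 2 1)(5 13)(10 12)|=14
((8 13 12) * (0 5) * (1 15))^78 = ((0 5)(1 15)(8 13 12))^78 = (15)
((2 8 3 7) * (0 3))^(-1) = (0 8 2 7 3)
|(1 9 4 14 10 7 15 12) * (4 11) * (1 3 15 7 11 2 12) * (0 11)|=30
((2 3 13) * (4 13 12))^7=((2 3 12 4 13))^7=(2 12 13 3 4)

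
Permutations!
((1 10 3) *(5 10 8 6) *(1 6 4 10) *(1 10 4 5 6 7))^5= ((1 8 5 10 3 7))^5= (1 7 3 10 5 8)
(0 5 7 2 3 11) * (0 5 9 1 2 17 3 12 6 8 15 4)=(0 9 1 2 12 6 8 15 4)(3 11 5 7 17)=[9, 2, 12, 11, 0, 7, 8, 17, 15, 1, 10, 5, 6, 13, 14, 4, 16, 3]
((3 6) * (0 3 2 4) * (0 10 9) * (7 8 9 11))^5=((0 3 6 2 4 10 11 7 8 9))^5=(0 10)(2 8)(3 11)(4 9)(6 7)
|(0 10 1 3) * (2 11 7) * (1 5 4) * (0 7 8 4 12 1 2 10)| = 12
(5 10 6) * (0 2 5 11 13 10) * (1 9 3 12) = (0 2 5)(1 9 3 12)(6 11 13 10) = [2, 9, 5, 12, 4, 0, 11, 7, 8, 3, 6, 13, 1, 10]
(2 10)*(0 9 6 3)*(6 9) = (0 6 3)(2 10) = [6, 1, 10, 0, 4, 5, 3, 7, 8, 9, 2]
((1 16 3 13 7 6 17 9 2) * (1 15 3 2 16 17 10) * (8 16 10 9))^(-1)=((1 17 8 16 2 15 3 13 7 6 9 10))^(-1)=(1 10 9 6 7 13 3 15 2 16 8 17)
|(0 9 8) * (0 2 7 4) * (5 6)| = |(0 9 8 2 7 4)(5 6)| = 6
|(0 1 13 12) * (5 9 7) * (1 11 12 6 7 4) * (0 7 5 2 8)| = 6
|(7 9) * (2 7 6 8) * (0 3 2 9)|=12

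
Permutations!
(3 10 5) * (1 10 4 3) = (1 10 5)(3 4) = [0, 10, 2, 4, 3, 1, 6, 7, 8, 9, 5]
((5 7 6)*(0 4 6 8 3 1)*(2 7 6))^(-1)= (0 1 3 8 7 2 4)(5 6)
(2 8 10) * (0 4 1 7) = (0 4 1 7)(2 8 10) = [4, 7, 8, 3, 1, 5, 6, 0, 10, 9, 2]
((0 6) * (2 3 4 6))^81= (0 2 3 4 6)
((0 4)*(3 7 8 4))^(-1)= ((0 3 7 8 4))^(-1)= (0 4 8 7 3)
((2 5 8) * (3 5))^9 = (2 3 5 8)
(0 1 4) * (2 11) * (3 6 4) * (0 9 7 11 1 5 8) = (0 5 8)(1 3 6 4 9 7 11 2) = [5, 3, 1, 6, 9, 8, 4, 11, 0, 7, 10, 2]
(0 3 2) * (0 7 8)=(0 3 2 7 8)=[3, 1, 7, 2, 4, 5, 6, 8, 0]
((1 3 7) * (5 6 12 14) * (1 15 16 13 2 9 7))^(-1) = (1 3)(2 13 16 15 7 9)(5 14 12 6)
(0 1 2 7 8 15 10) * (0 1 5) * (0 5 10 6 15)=(0 10 1 2 7 8)(6 15)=[10, 2, 7, 3, 4, 5, 15, 8, 0, 9, 1, 11, 12, 13, 14, 6]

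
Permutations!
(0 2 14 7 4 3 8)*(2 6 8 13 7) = (0 6 8)(2 14)(3 13 7 4) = [6, 1, 14, 13, 3, 5, 8, 4, 0, 9, 10, 11, 12, 7, 2]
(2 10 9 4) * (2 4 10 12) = (2 12)(9 10) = [0, 1, 12, 3, 4, 5, 6, 7, 8, 10, 9, 11, 2]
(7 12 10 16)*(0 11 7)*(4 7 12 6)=(0 11 12 10 16)(4 7 6)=[11, 1, 2, 3, 7, 5, 4, 6, 8, 9, 16, 12, 10, 13, 14, 15, 0]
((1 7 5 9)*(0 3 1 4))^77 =(9)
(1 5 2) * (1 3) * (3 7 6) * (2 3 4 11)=(1 5 3)(2 7 6 4 11)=[0, 5, 7, 1, 11, 3, 4, 6, 8, 9, 10, 2]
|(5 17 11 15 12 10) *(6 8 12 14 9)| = 10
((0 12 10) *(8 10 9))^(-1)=(0 10 8 9 12)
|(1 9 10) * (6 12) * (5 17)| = 6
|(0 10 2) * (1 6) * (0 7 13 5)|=6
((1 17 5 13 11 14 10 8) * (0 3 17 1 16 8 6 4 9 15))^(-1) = (0 15 9 4 6 10 14 11 13 5 17 3)(8 16)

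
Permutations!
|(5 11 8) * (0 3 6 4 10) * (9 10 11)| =9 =|(0 3 6 4 11 8 5 9 10)|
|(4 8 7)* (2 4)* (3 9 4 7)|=4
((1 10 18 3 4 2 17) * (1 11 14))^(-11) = (1 11 2 3 10 14 17 4 18)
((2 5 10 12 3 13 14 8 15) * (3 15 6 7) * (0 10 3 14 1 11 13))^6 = (0 3 5 2 15 12 10)(6 14)(7 8)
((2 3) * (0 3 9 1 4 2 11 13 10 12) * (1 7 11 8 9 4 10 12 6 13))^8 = ((0 3 8 9 7 11 1 10 6 13 12)(2 4))^8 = (0 6 11 8 12 10 7 3 13 1 9)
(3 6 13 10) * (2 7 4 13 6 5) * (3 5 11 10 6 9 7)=(2 3 11 10 5)(4 13 6 9 7)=[0, 1, 3, 11, 13, 2, 9, 4, 8, 7, 5, 10, 12, 6]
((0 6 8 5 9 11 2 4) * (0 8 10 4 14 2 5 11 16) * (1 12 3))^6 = ((0 6 10 4 8 11 5 9 16)(1 12 3)(2 14))^6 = (0 5 4)(6 9 8)(10 16 11)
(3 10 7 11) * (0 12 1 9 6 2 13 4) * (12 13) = (0 13 4)(1 9 6 2 12)(3 10 7 11) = [13, 9, 12, 10, 0, 5, 2, 11, 8, 6, 7, 3, 1, 4]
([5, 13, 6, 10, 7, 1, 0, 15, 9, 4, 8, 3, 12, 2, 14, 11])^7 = (0 5 1 13 2 6)(3 11 15 7 4 9 8 10)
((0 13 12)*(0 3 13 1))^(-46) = ((0 1)(3 13 12))^(-46) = (3 12 13)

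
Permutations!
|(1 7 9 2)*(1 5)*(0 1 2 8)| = |(0 1 7 9 8)(2 5)| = 10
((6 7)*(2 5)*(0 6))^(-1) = ((0 6 7)(2 5))^(-1) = (0 7 6)(2 5)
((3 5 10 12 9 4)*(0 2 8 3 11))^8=((0 2 8 3 5 10 12 9 4 11))^8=(0 4 12 5 8)(2 11 9 10 3)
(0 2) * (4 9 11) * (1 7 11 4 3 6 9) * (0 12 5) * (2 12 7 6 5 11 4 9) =(0 12 11 3 5)(1 6 2 7 4) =[12, 6, 7, 5, 1, 0, 2, 4, 8, 9, 10, 3, 11]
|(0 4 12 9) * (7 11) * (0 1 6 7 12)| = |(0 4)(1 6 7 11 12 9)| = 6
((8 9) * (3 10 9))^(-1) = (3 8 9 10)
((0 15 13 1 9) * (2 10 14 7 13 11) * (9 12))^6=(0 7 15 13 11 1 2 12 10 9 14)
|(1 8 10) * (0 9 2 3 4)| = 15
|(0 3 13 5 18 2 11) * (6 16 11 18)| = 14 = |(0 3 13 5 6 16 11)(2 18)|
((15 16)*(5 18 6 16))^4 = (5 15 16 6 18)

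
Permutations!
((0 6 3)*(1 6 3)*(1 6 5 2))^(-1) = ((6)(0 3)(1 5 2))^(-1) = (6)(0 3)(1 2 5)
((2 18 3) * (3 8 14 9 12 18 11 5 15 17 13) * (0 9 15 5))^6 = (0 15)(2 8)(3 18)(9 17)(11 14)(12 13)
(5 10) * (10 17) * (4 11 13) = (4 11 13)(5 17 10) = [0, 1, 2, 3, 11, 17, 6, 7, 8, 9, 5, 13, 12, 4, 14, 15, 16, 10]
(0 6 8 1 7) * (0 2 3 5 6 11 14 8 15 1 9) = (0 11 14 8 9)(1 7 2 3 5 6 15) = [11, 7, 3, 5, 4, 6, 15, 2, 9, 0, 10, 14, 12, 13, 8, 1]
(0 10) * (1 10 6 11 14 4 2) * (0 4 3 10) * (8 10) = [6, 0, 1, 8, 2, 5, 11, 7, 10, 9, 4, 14, 12, 13, 3] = (0 6 11 14 3 8 10 4 2 1)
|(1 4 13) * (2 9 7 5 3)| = 15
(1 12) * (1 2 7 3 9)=(1 12 2 7 3 9)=[0, 12, 7, 9, 4, 5, 6, 3, 8, 1, 10, 11, 2]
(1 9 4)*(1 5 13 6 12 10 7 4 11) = (1 9 11)(4 5 13 6 12 10 7) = [0, 9, 2, 3, 5, 13, 12, 4, 8, 11, 7, 1, 10, 6]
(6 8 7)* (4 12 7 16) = [0, 1, 2, 3, 12, 5, 8, 6, 16, 9, 10, 11, 7, 13, 14, 15, 4] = (4 12 7 6 8 16)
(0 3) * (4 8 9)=(0 3)(4 8 9)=[3, 1, 2, 0, 8, 5, 6, 7, 9, 4]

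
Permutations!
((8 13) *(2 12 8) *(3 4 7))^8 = ((2 12 8 13)(3 4 7))^8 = (13)(3 7 4)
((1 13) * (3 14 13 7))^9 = (1 13 14 3 7) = ((1 7 3 14 13))^9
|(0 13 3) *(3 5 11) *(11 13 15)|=4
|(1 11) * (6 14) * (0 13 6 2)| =|(0 13 6 14 2)(1 11)| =10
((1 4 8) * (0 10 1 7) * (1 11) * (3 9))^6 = (0 7 8 4 1 11 10)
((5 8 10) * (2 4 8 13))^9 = ((2 4 8 10 5 13))^9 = (2 10)(4 5)(8 13)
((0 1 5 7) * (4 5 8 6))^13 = (0 7 5 4 6 8 1)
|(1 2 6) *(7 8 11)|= 3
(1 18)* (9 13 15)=(1 18)(9 13 15)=[0, 18, 2, 3, 4, 5, 6, 7, 8, 13, 10, 11, 12, 15, 14, 9, 16, 17, 1]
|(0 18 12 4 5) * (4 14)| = |(0 18 12 14 4 5)| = 6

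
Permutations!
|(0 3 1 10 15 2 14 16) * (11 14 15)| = 14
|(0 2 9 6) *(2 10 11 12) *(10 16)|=|(0 16 10 11 12 2 9 6)|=8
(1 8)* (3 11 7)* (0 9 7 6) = (0 9 7 3 11 6)(1 8) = [9, 8, 2, 11, 4, 5, 0, 3, 1, 7, 10, 6]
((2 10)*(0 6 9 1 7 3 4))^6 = ((0 6 9 1 7 3 4)(2 10))^6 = (10)(0 4 3 7 1 9 6)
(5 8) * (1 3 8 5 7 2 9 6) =[0, 3, 9, 8, 4, 5, 1, 2, 7, 6] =(1 3 8 7 2 9 6)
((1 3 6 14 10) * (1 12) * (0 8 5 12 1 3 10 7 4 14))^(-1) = ((0 8 5 12 3 6)(1 10)(4 14 7))^(-1) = (0 6 3 12 5 8)(1 10)(4 7 14)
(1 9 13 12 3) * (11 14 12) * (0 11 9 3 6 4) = (0 11 14 12 6 4)(1 3)(9 13) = [11, 3, 2, 1, 0, 5, 4, 7, 8, 13, 10, 14, 6, 9, 12]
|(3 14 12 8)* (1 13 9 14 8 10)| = |(1 13 9 14 12 10)(3 8)| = 6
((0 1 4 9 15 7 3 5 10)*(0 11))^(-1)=((0 1 4 9 15 7 3 5 10 11))^(-1)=(0 11 10 5 3 7 15 9 4 1)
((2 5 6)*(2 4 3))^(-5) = ((2 5 6 4 3))^(-5) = (6)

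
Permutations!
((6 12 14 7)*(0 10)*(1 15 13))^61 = (0 10)(1 15 13)(6 12 14 7)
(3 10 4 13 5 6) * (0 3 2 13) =[3, 1, 13, 10, 0, 6, 2, 7, 8, 9, 4, 11, 12, 5] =(0 3 10 4)(2 13 5 6)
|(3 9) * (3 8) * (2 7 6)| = |(2 7 6)(3 9 8)| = 3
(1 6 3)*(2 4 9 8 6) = (1 2 4 9 8 6 3) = [0, 2, 4, 1, 9, 5, 3, 7, 6, 8]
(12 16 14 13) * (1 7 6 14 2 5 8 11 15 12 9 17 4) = (1 7 6 14 13 9 17 4)(2 5 8 11 15 12 16) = [0, 7, 5, 3, 1, 8, 14, 6, 11, 17, 10, 15, 16, 9, 13, 12, 2, 4]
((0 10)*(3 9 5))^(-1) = ((0 10)(3 9 5))^(-1) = (0 10)(3 5 9)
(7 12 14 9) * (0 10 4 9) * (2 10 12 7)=[12, 1, 10, 3, 9, 5, 6, 7, 8, 2, 4, 11, 14, 13, 0]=(0 12 14)(2 10 4 9)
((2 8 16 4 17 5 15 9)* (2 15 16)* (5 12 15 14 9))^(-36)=((2 8)(4 17 12 15 5 16)(9 14))^(-36)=(17)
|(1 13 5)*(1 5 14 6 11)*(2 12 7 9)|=|(1 13 14 6 11)(2 12 7 9)|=20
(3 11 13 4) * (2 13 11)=(2 13 4 3)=[0, 1, 13, 2, 3, 5, 6, 7, 8, 9, 10, 11, 12, 4]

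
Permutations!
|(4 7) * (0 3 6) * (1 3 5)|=10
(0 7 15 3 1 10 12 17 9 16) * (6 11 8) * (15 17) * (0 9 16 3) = (0 7 17 16 9 3 1 10 12 15)(6 11 8) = [7, 10, 2, 1, 4, 5, 11, 17, 6, 3, 12, 8, 15, 13, 14, 0, 9, 16]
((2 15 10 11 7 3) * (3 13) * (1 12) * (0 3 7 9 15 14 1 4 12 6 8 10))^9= (0 9 10 6 14 3 15 11 8 1 2)(4 12)(7 13)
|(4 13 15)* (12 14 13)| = 5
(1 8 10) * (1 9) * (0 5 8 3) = (0 5 8 10 9 1 3) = [5, 3, 2, 0, 4, 8, 6, 7, 10, 1, 9]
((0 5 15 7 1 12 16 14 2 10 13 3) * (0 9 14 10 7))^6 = ((0 5 15)(1 12 16 10 13 3 9 14 2 7))^6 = (1 9 16 2 13)(3 12 14 10 7)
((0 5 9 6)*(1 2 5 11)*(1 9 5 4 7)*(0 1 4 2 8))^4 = (0 1 9)(6 11 8)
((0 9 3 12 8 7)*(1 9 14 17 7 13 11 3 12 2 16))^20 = (17)(1 12 13 3 16 9 8 11 2)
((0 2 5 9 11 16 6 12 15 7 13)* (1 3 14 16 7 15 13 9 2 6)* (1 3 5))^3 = ((0 6 12 13)(1 5 2)(3 14 16)(7 9 11))^3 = (16)(0 13 12 6)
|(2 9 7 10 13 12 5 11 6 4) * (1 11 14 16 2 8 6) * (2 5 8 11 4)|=24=|(1 4 11)(2 9 7 10 13 12 8 6)(5 14 16)|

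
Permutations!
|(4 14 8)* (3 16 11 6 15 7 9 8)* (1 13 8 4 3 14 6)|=30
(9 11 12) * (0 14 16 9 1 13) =(0 14 16 9 11 12 1 13) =[14, 13, 2, 3, 4, 5, 6, 7, 8, 11, 10, 12, 1, 0, 16, 15, 9]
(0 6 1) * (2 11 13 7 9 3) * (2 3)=[6, 0, 11, 3, 4, 5, 1, 9, 8, 2, 10, 13, 12, 7]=(0 6 1)(2 11 13 7 9)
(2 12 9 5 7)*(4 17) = [0, 1, 12, 3, 17, 7, 6, 2, 8, 5, 10, 11, 9, 13, 14, 15, 16, 4] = (2 12 9 5 7)(4 17)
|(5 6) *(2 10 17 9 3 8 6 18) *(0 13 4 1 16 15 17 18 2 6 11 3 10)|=39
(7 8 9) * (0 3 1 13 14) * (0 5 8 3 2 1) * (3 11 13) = (0 2 1 3)(5 8 9 7 11 13 14) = [2, 3, 1, 0, 4, 8, 6, 11, 9, 7, 10, 13, 12, 14, 5]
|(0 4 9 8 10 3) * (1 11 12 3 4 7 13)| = |(0 7 13 1 11 12 3)(4 9 8 10)| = 28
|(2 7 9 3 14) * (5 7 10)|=7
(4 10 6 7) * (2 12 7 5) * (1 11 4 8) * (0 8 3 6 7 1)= [8, 11, 12, 6, 10, 2, 5, 3, 0, 9, 7, 4, 1]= (0 8)(1 11 4 10 7 3 6 5 2 12)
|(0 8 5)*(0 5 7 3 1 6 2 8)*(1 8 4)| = 12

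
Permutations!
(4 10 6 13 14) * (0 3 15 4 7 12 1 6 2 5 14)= [3, 6, 5, 15, 10, 14, 13, 12, 8, 9, 2, 11, 1, 0, 7, 4]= (0 3 15 4 10 2 5 14 7 12 1 6 13)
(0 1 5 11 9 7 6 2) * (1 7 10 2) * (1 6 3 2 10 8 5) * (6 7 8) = [8, 1, 0, 2, 4, 11, 7, 3, 5, 6, 10, 9] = (0 8 5 11 9 6 7 3 2)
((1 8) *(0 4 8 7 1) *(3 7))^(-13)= ((0 4 8)(1 3 7))^(-13)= (0 8 4)(1 7 3)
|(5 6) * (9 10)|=2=|(5 6)(9 10)|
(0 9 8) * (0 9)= [0, 1, 2, 3, 4, 5, 6, 7, 9, 8]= (8 9)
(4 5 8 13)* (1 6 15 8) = (1 6 15 8 13 4 5) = [0, 6, 2, 3, 5, 1, 15, 7, 13, 9, 10, 11, 12, 4, 14, 8]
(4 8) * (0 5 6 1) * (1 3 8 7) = (0 5 6 3 8 4 7 1) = [5, 0, 2, 8, 7, 6, 3, 1, 4]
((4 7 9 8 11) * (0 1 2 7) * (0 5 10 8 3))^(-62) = (0 9 2)(1 3 7)(4 8 5 11 10)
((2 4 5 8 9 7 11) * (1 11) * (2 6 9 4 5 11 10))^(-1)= (1 7 9 6 11 4 8 5 2 10)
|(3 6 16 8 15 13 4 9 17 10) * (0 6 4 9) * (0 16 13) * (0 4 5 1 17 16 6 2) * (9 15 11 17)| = |(0 2)(1 9 16 8 11 17 10 3 5)(4 6 13 15)| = 36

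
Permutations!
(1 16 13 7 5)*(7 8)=(1 16 13 8 7 5)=[0, 16, 2, 3, 4, 1, 6, 5, 7, 9, 10, 11, 12, 8, 14, 15, 13]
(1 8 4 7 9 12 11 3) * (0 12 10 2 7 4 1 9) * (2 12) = (0 2 7)(1 8)(3 9 10 12 11) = [2, 8, 7, 9, 4, 5, 6, 0, 1, 10, 12, 3, 11]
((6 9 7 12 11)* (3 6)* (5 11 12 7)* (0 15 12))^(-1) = ((0 15 12)(3 6 9 5 11))^(-1) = (0 12 15)(3 11 5 9 6)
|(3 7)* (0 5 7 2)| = |(0 5 7 3 2)| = 5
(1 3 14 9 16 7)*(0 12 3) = (0 12 3 14 9 16 7 1) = [12, 0, 2, 14, 4, 5, 6, 1, 8, 16, 10, 11, 3, 13, 9, 15, 7]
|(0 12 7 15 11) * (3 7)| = 6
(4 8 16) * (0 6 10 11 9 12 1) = (0 6 10 11 9 12 1)(4 8 16) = [6, 0, 2, 3, 8, 5, 10, 7, 16, 12, 11, 9, 1, 13, 14, 15, 4]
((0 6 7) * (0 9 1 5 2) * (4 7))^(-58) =(0 5 9 4)(1 7 6 2) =((0 6 4 7 9 1 5 2))^(-58)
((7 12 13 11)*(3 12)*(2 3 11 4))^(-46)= (2 4 13 12 3)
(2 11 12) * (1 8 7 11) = [0, 8, 1, 3, 4, 5, 6, 11, 7, 9, 10, 12, 2] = (1 8 7 11 12 2)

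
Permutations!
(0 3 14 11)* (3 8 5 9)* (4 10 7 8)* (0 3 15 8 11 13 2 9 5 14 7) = (0 4 10)(2 9 15 8 14 13)(3 7 11) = [4, 1, 9, 7, 10, 5, 6, 11, 14, 15, 0, 3, 12, 2, 13, 8]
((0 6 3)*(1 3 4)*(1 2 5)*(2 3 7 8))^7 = ((0 6 4 3)(1 7 8 2 5))^7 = (0 3 4 6)(1 8 5 7 2)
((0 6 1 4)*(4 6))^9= (0 4)(1 6)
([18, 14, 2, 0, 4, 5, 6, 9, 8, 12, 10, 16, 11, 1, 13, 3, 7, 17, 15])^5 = (0 18 15 3)(1 13 14)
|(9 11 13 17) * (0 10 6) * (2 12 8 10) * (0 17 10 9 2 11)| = |(0 11 13 10 6 17 2 12 8 9)| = 10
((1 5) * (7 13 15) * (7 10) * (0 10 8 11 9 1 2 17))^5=(0 8 2 13 1 10 11 17 15 5 7 9)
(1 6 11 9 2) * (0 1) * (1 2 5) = (0 2)(1 6 11 9 5) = [2, 6, 0, 3, 4, 1, 11, 7, 8, 5, 10, 9]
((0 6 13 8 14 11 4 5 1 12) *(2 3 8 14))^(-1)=(0 12 1 5 4 11 14 13 6)(2 8 3)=((0 6 13 14 11 4 5 1 12)(2 3 8))^(-1)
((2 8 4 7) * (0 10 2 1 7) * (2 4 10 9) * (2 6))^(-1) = ((0 9 6 2 8 10 4)(1 7))^(-1) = (0 4 10 8 2 6 9)(1 7)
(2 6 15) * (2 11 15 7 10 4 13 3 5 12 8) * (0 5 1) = (0 5 12 8 2 6 7 10 4 13 3 1)(11 15) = [5, 0, 6, 1, 13, 12, 7, 10, 2, 9, 4, 15, 8, 3, 14, 11]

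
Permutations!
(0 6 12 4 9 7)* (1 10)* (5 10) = [6, 5, 2, 3, 9, 10, 12, 0, 8, 7, 1, 11, 4] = (0 6 12 4 9 7)(1 5 10)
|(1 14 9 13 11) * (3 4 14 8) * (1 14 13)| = 8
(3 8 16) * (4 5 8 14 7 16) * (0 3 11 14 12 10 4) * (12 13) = [3, 1, 2, 13, 5, 8, 6, 16, 0, 9, 4, 14, 10, 12, 7, 15, 11] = (0 3 13 12 10 4 5 8)(7 16 11 14)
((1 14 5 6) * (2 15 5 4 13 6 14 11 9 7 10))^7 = ((1 11 9 7 10 2 15 5 14 4 13 6))^7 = (1 5 9 4 10 6 15 11 14 7 13 2)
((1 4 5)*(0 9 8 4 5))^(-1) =(0 4 8 9)(1 5) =((0 9 8 4)(1 5))^(-1)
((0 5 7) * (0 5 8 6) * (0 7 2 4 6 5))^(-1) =(0 7 6 4 2 5 8)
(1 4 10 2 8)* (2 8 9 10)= (1 4 2 9 10 8)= [0, 4, 9, 3, 2, 5, 6, 7, 1, 10, 8]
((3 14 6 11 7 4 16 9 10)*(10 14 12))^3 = (4 14 7 9 11 16 6)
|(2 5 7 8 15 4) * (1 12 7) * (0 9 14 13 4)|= 12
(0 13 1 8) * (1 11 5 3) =(0 13 11 5 3 1 8) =[13, 8, 2, 1, 4, 3, 6, 7, 0, 9, 10, 5, 12, 11]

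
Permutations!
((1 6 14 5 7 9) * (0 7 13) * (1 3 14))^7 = (14)(1 6)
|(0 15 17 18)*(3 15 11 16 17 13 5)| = 20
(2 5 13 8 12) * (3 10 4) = (2 5 13 8 12)(3 10 4) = [0, 1, 5, 10, 3, 13, 6, 7, 12, 9, 4, 11, 2, 8]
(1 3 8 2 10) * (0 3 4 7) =[3, 4, 10, 8, 7, 5, 6, 0, 2, 9, 1] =(0 3 8 2 10 1 4 7)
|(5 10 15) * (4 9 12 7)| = 12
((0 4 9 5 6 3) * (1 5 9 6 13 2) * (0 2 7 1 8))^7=(0 4 6 3 2 8)(1 7 13 5)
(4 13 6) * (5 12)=(4 13 6)(5 12)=[0, 1, 2, 3, 13, 12, 4, 7, 8, 9, 10, 11, 5, 6]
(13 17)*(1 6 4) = (1 6 4)(13 17) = [0, 6, 2, 3, 1, 5, 4, 7, 8, 9, 10, 11, 12, 17, 14, 15, 16, 13]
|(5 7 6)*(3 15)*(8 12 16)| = 6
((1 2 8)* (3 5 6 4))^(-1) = ((1 2 8)(3 5 6 4))^(-1) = (1 8 2)(3 4 6 5)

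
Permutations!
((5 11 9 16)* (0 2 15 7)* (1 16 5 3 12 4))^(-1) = (0 7 15 2)(1 4 12 3 16)(5 9 11)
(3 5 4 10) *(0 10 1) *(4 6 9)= [10, 0, 2, 5, 1, 6, 9, 7, 8, 4, 3]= (0 10 3 5 6 9 4 1)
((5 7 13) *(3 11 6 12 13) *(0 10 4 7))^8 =(0 13 6 3 4)(5 12 11 7 10)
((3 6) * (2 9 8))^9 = (9)(3 6)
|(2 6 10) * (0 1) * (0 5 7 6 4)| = |(0 1 5 7 6 10 2 4)| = 8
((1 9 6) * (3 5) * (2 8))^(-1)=(1 6 9)(2 8)(3 5)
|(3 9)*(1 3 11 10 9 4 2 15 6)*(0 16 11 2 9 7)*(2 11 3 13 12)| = |(0 16 3 4 9 11 10 7)(1 13 12 2 15 6)| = 24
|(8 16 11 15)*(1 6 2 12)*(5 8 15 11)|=12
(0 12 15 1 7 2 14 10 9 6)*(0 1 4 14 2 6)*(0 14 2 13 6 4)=(0 12 15)(1 7 4 2 13 6)(9 14 10)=[12, 7, 13, 3, 2, 5, 1, 4, 8, 14, 9, 11, 15, 6, 10, 0]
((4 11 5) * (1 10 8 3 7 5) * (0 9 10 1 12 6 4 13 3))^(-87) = ((0 9 10 8)(3 7 5 13)(4 11 12 6))^(-87) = (0 9 10 8)(3 7 5 13)(4 11 12 6)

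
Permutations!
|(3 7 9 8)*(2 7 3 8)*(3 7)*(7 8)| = 5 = |(2 3 8 7 9)|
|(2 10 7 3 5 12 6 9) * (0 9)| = |(0 9 2 10 7 3 5 12 6)| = 9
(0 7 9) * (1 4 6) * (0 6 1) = (0 7 9 6)(1 4) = [7, 4, 2, 3, 1, 5, 0, 9, 8, 6]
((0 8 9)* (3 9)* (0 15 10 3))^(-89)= ((0 8)(3 9 15 10))^(-89)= (0 8)(3 10 15 9)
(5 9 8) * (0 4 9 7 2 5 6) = [4, 1, 5, 3, 9, 7, 0, 2, 6, 8] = (0 4 9 8 6)(2 5 7)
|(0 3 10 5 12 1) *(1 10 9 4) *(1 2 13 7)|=24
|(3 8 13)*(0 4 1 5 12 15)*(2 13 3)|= 6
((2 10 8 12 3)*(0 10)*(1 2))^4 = (0 3 10 1 8 2 12) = ((0 10 8 12 3 1 2))^4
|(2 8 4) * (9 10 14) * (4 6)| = 12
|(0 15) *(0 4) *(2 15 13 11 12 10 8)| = 9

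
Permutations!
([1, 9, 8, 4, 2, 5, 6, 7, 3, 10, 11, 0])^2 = (0 9 11 1 10)(2 3)(4 8)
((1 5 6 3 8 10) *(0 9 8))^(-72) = ((0 9 8 10 1 5 6 3))^(-72) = (10)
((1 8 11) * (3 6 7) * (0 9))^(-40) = (1 11 8)(3 7 6)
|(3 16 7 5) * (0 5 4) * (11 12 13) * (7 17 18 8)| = |(0 5 3 16 17 18 8 7 4)(11 12 13)| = 9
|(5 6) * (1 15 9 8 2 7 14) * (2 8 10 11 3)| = |(1 15 9 10 11 3 2 7 14)(5 6)| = 18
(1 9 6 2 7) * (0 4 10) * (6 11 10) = (0 4 6 2 7 1 9 11 10) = [4, 9, 7, 3, 6, 5, 2, 1, 8, 11, 0, 10]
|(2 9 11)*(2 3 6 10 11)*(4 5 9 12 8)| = 12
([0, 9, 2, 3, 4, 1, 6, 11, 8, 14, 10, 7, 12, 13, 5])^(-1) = (1 5 14 9)(7 11)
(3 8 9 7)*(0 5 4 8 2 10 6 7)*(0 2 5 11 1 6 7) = (0 11 1 6)(2 10 7 3 5 4 8 9) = [11, 6, 10, 5, 8, 4, 0, 3, 9, 2, 7, 1]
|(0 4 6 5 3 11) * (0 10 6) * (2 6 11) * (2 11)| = 6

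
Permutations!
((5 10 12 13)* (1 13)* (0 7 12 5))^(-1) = ((0 7 12 1 13)(5 10))^(-1) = (0 13 1 12 7)(5 10)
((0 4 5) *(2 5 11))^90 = (11)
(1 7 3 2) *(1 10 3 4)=(1 7 4)(2 10 3)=[0, 7, 10, 2, 1, 5, 6, 4, 8, 9, 3]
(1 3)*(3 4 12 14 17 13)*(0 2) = (0 2)(1 4 12 14 17 13 3) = [2, 4, 0, 1, 12, 5, 6, 7, 8, 9, 10, 11, 14, 3, 17, 15, 16, 13]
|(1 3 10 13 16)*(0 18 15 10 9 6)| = 10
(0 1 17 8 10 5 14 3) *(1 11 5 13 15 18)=(0 11 5 14 3)(1 17 8 10 13 15 18)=[11, 17, 2, 0, 4, 14, 6, 7, 10, 9, 13, 5, 12, 15, 3, 18, 16, 8, 1]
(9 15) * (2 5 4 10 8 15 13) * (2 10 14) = (2 5 4 14)(8 15 9 13 10) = [0, 1, 5, 3, 14, 4, 6, 7, 15, 13, 8, 11, 12, 10, 2, 9]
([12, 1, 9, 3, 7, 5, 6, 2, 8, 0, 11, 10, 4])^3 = [7, 1, 12, 3, 9, 5, 6, 0, 8, 4, 11, 10, 2]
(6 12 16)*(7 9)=(6 12 16)(7 9)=[0, 1, 2, 3, 4, 5, 12, 9, 8, 7, 10, 11, 16, 13, 14, 15, 6]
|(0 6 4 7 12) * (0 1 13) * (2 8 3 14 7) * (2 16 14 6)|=12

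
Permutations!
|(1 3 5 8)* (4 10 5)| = |(1 3 4 10 5 8)| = 6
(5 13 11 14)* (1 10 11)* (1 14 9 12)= (1 10 11 9 12)(5 13 14)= [0, 10, 2, 3, 4, 13, 6, 7, 8, 12, 11, 9, 1, 14, 5]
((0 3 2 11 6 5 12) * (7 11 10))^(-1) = (0 12 5 6 11 7 10 2 3)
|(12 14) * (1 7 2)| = |(1 7 2)(12 14)| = 6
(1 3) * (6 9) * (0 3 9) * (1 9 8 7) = [3, 8, 2, 9, 4, 5, 0, 1, 7, 6] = (0 3 9 6)(1 8 7)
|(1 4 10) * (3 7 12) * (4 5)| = 12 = |(1 5 4 10)(3 7 12)|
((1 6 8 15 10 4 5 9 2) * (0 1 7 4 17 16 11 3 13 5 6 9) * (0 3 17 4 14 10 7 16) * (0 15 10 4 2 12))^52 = (2 6 7 11 10 4 15 16 8 14 17)(3 13 5) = ((0 1 9 12)(2 16 11 17 15 7 14 4 6 8 10)(3 13 5))^52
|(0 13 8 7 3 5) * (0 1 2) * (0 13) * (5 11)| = 8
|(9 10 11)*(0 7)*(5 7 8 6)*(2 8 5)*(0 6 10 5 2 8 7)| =|(0 2 7 6 8 10 11 9 5)| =9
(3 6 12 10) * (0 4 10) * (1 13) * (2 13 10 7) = (0 4 7 2 13 1 10 3 6 12) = [4, 10, 13, 6, 7, 5, 12, 2, 8, 9, 3, 11, 0, 1]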